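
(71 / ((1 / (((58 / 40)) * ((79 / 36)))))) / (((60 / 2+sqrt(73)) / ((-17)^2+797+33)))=60672553 / 6616 -60672553 * sqrt(73) / 198480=6558.80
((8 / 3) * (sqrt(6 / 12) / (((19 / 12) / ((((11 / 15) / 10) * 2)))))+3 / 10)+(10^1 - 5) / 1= 5.47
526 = 526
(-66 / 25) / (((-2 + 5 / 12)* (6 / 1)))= 132 / 475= 0.28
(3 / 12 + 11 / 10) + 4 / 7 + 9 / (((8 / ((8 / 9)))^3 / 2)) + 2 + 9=146809 / 11340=12.95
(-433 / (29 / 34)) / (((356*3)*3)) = -7361 / 46458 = -0.16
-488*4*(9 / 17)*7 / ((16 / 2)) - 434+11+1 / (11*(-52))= -12906053 / 9724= -1327.24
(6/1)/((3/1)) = 2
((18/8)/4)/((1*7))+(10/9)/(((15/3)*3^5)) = 19907/244944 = 0.08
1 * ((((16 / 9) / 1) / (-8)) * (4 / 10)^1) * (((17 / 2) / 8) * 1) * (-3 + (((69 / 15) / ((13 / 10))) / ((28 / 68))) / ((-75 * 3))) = 1057519 / 3685500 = 0.29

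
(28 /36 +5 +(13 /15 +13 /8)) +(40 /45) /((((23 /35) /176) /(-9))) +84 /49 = -123606943 /57960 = -2132.62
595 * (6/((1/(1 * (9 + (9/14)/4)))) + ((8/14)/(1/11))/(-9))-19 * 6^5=-4156409/36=-115455.81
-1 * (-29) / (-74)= -29 / 74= -0.39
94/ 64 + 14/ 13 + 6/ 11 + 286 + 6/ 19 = 25162195/ 86944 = 289.41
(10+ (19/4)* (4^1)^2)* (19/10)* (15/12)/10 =817/40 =20.42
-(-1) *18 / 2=9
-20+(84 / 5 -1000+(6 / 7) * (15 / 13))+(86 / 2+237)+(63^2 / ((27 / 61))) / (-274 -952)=-406950941 / 557830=-729.53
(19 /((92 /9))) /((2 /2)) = 171 /92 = 1.86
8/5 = 1.60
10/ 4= 5/ 2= 2.50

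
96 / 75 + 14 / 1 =382 / 25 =15.28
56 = 56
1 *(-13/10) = -13/10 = -1.30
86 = 86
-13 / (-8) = 13 / 8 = 1.62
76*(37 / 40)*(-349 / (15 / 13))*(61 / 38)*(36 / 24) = -10240009 / 200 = -51200.04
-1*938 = -938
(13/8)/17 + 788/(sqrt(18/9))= 13/136 + 394 * sqrt(2)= 557.30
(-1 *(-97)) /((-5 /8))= -776 /5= -155.20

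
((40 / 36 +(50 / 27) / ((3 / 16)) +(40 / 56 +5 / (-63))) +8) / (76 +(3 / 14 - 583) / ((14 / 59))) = -311528 / 37785285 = -0.01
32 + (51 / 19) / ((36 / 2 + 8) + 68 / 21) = 32.09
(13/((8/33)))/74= 429/592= 0.72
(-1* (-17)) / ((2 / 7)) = 119 / 2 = 59.50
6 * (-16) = -96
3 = 3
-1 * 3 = -3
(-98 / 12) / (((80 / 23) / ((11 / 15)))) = -12397 / 7200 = -1.72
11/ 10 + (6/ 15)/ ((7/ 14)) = 19/ 10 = 1.90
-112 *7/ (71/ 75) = -58800/ 71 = -828.17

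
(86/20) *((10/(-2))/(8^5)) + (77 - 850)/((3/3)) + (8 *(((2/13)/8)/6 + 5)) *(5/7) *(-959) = -72052377229/2555904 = -28190.56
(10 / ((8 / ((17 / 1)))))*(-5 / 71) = -425 / 284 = -1.50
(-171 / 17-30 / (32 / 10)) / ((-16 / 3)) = 3.64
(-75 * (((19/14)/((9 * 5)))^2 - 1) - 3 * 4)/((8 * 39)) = 333035/1651104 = 0.20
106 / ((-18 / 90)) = -530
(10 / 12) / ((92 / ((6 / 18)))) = 5 / 1656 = 0.00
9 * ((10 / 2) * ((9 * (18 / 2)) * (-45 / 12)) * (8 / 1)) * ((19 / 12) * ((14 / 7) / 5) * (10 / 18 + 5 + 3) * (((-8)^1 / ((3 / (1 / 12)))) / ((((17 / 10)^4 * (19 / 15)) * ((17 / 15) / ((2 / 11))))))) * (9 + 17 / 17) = 28350000000 / 1419857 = 19966.80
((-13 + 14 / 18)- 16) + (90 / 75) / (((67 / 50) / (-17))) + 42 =-872 / 603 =-1.45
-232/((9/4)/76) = -70528/9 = -7836.44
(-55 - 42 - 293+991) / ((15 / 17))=10217 / 15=681.13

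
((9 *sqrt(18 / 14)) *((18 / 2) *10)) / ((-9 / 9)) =-2430 *sqrt(7) / 7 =-918.45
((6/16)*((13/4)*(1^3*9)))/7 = 351/224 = 1.57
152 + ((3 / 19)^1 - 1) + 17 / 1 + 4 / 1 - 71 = 1922 / 19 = 101.16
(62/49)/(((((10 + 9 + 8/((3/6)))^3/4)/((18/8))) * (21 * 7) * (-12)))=-31/205885750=-0.00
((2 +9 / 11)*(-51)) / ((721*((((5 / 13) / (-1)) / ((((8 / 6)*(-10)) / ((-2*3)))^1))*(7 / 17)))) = 2.80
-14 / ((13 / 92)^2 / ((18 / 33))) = -710976 / 1859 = -382.45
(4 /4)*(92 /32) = 23 /8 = 2.88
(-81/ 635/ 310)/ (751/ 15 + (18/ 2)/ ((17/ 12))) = -4131/ 566416190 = -0.00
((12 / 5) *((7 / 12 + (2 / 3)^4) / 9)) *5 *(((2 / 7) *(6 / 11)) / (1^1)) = 92 / 567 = 0.16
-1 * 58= -58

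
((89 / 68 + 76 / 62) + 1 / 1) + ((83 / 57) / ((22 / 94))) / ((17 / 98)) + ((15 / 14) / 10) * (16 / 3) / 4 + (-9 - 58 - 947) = -530334197 / 544236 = -974.46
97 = 97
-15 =-15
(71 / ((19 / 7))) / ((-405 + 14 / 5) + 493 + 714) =2485 / 76456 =0.03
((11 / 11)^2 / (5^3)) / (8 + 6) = 1 / 1750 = 0.00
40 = 40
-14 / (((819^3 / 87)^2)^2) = -1414562 / 160628928459804141625384529834583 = -0.00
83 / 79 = 1.05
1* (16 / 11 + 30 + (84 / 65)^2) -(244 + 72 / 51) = -167722778 / 790075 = -212.29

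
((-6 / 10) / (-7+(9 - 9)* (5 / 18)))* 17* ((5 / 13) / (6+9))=17 / 455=0.04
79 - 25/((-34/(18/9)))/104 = 139697/1768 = 79.01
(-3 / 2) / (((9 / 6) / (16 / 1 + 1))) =-17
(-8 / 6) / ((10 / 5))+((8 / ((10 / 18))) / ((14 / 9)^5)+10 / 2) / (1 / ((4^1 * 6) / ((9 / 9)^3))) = 39650468 / 252105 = 157.28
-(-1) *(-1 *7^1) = -7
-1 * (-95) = 95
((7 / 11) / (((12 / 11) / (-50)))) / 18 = -175 / 108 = -1.62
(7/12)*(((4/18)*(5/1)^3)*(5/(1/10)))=810.19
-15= -15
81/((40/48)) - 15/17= 8187/85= 96.32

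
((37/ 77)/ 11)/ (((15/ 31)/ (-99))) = -3441/ 385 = -8.94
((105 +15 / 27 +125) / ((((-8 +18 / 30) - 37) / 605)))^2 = 39399159765625 / 3992004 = 9869519.11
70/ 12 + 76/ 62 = 1313/ 186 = 7.06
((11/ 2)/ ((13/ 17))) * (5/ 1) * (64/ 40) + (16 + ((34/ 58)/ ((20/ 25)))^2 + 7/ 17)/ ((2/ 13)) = 997434273/ 5947552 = 167.71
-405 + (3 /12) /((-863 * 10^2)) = -139806001 /345200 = -405.00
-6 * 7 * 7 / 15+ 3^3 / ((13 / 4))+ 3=-539 / 65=-8.29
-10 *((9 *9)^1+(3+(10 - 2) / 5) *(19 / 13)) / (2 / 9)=-51318 / 13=-3947.54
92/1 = 92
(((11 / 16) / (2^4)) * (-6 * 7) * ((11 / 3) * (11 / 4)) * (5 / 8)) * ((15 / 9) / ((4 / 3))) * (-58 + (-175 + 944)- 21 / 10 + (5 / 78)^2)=-1004599142855 / 99680256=-10078.22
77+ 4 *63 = 329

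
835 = 835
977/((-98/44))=-21494/49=-438.65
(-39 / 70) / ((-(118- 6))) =39 / 7840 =0.00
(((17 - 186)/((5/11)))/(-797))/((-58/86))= -79937/115565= -0.69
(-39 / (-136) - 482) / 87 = -65513 / 11832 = -5.54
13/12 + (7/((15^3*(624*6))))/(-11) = 150578993/138996000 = 1.08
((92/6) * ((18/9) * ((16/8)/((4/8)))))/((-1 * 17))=-368/51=-7.22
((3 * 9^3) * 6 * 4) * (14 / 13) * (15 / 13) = 11022480 / 169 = 65221.78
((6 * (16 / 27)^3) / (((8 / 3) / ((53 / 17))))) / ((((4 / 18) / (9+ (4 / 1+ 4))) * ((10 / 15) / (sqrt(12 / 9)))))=193.42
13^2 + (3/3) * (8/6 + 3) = 520/3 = 173.33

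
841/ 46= 18.28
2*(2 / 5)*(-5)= -4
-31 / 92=-0.34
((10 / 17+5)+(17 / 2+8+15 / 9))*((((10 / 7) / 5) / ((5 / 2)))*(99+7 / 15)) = 7230232 / 26775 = 270.04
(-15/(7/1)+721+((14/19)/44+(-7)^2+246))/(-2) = -2966595/5852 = -506.94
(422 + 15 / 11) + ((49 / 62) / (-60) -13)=16791541 / 40920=410.35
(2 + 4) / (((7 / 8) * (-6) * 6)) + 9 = 185 / 21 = 8.81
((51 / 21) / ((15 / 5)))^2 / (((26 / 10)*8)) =1445 / 45864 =0.03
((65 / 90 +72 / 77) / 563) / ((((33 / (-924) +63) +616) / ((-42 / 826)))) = -4594 / 20839116771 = -0.00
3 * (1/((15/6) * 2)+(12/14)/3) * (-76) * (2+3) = -3876/7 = -553.71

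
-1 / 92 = -0.01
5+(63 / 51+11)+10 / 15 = 913 / 51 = 17.90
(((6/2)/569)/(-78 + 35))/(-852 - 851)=3/41667301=0.00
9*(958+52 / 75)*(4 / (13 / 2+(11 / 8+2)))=6902592 / 1975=3494.98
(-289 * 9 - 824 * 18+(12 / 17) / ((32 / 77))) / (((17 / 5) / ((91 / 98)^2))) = -2003205165 / 453152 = -4420.60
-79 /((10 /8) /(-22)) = 1390.40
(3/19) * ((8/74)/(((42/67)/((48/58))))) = 3216/142709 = 0.02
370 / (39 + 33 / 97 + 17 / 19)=681910 / 74153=9.20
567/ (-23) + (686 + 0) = 661.35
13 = 13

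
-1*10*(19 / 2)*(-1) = 95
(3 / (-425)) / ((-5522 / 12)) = 18 / 1173425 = 0.00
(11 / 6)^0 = 1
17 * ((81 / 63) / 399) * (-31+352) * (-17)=-278307 / 931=-298.93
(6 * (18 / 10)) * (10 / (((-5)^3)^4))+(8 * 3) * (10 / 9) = 19531250324 / 732421875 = 26.67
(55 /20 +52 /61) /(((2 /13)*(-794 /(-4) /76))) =217113 /24217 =8.97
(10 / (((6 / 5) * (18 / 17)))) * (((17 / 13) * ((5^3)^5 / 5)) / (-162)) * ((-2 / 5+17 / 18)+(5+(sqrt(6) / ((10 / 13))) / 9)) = -4400970458984375 / 2047032 -8819580078125 * sqrt(6) / 157464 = -2287123787.59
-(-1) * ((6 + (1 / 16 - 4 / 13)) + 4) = 2029 / 208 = 9.75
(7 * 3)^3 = 9261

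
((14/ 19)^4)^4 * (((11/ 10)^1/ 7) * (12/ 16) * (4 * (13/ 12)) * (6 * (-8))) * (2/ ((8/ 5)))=-66738712994301444096/ 288441413567621167681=-0.23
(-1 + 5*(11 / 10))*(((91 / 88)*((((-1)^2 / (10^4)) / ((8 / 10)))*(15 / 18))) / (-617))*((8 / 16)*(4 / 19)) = -0.00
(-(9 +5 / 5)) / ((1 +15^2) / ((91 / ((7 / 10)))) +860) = -0.01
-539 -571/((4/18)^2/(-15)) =691609/4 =172902.25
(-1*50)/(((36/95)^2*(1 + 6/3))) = -225625/1944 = -116.06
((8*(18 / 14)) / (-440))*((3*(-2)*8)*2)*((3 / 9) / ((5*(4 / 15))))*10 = 432 / 77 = 5.61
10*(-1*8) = -80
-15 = -15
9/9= 1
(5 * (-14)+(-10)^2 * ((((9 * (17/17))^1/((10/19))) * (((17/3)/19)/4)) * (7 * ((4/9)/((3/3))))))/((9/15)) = 4900/9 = 544.44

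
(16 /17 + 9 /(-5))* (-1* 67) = 4891 /85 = 57.54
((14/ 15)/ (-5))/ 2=-7/ 75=-0.09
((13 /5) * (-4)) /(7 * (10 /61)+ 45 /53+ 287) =-84058 /2335815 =-0.04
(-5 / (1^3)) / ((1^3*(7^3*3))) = -5 / 1029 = -0.00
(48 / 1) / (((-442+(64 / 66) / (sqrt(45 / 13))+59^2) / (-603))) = -4310519788080 / 452586693293+91694592 * sqrt(65) / 452586693293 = -9.52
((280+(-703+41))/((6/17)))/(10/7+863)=-22729/18153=-1.25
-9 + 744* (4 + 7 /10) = 17439 /5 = 3487.80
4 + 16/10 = 28/5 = 5.60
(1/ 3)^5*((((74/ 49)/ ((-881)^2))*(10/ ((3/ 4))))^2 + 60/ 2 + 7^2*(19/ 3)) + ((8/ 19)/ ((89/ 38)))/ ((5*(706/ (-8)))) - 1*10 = -4273371113880699905725723/ 496911780773568142571295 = -8.60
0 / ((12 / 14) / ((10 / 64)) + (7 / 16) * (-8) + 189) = 0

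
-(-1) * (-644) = -644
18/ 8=9/ 4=2.25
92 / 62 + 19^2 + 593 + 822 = 55102 / 31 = 1777.48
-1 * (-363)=363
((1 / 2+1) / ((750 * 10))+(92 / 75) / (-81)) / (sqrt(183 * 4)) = -18157 * sqrt(183) / 444690000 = -0.00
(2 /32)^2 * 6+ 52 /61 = 6839 /7808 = 0.88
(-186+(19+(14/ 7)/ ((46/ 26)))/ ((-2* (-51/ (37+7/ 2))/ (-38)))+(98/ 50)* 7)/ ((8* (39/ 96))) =-18612098/ 127075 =-146.47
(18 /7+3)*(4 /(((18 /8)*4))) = 52 /21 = 2.48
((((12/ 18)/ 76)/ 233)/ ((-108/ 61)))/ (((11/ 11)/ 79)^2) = -380701/ 2868696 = -0.13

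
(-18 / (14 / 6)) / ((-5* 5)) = 0.31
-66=-66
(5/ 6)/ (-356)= -5/ 2136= -0.00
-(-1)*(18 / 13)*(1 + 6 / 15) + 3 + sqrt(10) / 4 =sqrt(10) / 4 + 321 / 65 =5.73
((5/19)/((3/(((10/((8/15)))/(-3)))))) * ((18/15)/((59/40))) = -500/1121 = -0.45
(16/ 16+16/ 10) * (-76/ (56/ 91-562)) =6422/ 18245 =0.35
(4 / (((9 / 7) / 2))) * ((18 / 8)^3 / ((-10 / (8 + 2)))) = -567 / 8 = -70.88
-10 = -10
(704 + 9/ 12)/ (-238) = -2819/ 952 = -2.96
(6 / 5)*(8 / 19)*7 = 336 / 95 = 3.54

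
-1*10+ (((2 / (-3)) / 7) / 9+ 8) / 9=-15500 / 1701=-9.11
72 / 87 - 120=-3456 / 29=-119.17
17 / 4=4.25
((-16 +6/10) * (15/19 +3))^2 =30735936/9025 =3405.64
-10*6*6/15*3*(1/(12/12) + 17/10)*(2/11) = -1944/55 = -35.35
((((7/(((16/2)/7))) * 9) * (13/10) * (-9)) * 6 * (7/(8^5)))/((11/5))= -0.38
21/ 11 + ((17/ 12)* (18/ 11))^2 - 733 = -351247/ 484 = -725.72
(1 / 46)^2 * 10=5 / 1058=0.00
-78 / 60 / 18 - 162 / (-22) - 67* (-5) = 677737 / 1980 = 342.29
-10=-10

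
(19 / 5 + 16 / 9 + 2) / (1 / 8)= 2728 / 45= 60.62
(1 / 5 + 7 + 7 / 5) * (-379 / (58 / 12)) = -97782 / 145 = -674.36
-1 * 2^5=-32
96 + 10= 106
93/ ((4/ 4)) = 93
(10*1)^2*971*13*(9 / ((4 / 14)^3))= 974180025 / 2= 487090012.50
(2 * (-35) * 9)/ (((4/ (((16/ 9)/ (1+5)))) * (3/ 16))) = -2240/ 9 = -248.89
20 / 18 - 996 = -8954 / 9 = -994.89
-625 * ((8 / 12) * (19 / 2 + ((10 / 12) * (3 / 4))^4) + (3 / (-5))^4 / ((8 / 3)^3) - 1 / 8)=-8085623 / 2048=-3948.06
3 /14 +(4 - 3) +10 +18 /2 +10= 423 /14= 30.21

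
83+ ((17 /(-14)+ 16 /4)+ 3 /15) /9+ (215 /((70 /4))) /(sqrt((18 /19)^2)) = 963 /10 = 96.30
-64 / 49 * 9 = -576 / 49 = -11.76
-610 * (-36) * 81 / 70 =177876 / 7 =25410.86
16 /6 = 8 /3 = 2.67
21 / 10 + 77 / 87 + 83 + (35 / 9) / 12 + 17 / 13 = 17837033 / 203580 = 87.62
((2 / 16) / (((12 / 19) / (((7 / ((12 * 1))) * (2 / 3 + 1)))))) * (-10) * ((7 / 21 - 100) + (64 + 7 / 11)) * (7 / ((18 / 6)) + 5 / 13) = 183.20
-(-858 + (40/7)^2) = 825.35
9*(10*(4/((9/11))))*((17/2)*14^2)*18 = 13194720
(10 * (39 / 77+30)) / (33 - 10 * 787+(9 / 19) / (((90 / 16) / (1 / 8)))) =-1115775 / 28663789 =-0.04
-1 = -1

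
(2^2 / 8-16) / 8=-31 / 16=-1.94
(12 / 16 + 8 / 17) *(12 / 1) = 249 / 17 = 14.65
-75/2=-37.50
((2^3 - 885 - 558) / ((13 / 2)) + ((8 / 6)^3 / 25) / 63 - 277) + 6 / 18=-274994168 / 552825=-497.43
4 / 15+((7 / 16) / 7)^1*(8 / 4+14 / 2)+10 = 2599 / 240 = 10.83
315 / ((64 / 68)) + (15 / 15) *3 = 337.69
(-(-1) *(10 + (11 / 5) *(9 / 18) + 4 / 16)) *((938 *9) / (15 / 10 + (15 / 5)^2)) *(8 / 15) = 121672 / 25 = 4866.88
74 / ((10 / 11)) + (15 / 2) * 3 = 103.90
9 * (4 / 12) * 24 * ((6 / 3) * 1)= 144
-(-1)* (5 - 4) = 1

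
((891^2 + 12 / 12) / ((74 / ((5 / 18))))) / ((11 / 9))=1984705 / 814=2438.21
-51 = -51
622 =622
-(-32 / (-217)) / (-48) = 2 / 651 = 0.00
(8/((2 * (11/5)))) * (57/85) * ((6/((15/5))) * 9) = 4104/187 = 21.95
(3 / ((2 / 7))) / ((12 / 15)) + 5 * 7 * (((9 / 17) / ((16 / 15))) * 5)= 27195 / 272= 99.98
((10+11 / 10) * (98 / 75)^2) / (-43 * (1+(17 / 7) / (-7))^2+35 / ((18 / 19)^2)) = 46072289592 / 50219584375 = 0.92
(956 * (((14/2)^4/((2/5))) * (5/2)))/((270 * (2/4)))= 2869195/27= 106266.48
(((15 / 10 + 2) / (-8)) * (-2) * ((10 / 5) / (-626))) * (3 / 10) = -21 / 25040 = -0.00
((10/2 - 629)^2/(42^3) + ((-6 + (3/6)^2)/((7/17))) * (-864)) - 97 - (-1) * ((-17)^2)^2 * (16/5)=1436692879/5145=279240.60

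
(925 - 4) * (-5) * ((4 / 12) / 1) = -1535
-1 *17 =-17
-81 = -81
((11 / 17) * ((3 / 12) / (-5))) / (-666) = 11 / 226440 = 0.00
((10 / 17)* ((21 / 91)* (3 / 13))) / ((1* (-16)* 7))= -45 / 160888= -0.00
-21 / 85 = -0.25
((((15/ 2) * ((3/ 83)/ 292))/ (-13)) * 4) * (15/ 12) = -225/ 630136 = -0.00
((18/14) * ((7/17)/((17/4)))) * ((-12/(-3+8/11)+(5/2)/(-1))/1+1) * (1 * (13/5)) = 44226/36125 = 1.22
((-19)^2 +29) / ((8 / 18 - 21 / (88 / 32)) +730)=19305 / 35779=0.54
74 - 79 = -5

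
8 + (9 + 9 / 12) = 71 / 4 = 17.75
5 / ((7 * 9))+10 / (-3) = -205 / 63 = -3.25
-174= -174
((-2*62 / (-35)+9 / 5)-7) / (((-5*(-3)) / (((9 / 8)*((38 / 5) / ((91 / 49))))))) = -1653 / 3250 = -0.51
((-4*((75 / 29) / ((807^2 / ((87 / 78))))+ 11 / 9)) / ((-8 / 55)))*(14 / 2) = 7967698585 / 33864948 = 235.28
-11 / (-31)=11 / 31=0.35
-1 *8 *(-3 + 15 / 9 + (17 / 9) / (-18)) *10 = 9320 / 81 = 115.06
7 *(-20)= -140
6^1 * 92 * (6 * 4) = 13248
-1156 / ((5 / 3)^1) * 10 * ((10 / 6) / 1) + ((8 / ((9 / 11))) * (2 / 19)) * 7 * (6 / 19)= -12517016 / 1083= -11557.72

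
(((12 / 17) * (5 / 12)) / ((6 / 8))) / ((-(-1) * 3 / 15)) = 100 / 51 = 1.96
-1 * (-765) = 765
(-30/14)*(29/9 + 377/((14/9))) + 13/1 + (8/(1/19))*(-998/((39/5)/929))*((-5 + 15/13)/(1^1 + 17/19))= 36674729.14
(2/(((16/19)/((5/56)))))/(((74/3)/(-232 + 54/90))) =-65949/33152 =-1.99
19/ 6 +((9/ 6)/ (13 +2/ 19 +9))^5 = 16349857028297/ 5163110400000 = 3.17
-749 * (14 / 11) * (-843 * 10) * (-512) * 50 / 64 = -35358792000 / 11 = -3214435636.36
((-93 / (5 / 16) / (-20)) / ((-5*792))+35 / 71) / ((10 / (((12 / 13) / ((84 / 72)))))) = 1719294 / 44419375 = 0.04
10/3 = 3.33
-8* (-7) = 56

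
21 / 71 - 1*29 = -2038 / 71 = -28.70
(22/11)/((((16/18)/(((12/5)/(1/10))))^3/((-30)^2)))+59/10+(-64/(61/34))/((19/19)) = 21611915839/610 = 35429370.23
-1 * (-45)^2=-2025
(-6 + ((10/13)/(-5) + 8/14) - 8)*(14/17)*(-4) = 9888/221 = 44.74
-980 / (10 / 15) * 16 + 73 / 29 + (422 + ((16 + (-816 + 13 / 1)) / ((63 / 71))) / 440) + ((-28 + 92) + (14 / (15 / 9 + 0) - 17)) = -18523082161 / 803880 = -23042.10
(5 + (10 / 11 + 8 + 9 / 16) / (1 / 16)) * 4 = 6888 / 11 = 626.18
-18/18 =-1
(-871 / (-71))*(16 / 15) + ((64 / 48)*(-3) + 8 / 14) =71992 / 7455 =9.66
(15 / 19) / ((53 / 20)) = 300 / 1007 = 0.30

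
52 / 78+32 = 98 / 3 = 32.67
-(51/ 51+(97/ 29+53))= -1663/ 29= -57.34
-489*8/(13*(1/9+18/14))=-30807/143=-215.43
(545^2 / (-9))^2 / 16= 88223850625 / 1296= 68073958.82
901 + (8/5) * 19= 4657/5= 931.40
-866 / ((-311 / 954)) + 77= 850111 / 311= 2733.48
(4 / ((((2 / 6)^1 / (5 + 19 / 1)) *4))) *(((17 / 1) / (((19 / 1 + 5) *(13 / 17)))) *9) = 7803 / 13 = 600.23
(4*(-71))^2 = 80656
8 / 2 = 4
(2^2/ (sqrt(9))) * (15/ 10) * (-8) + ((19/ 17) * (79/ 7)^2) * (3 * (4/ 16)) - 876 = -2616407/ 3332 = -785.24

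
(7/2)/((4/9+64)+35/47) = 2961/55150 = 0.05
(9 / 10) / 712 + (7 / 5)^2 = 69821 / 35600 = 1.96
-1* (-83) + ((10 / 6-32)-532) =-1438 / 3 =-479.33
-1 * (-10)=10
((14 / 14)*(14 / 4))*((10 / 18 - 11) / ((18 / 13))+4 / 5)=-19117 / 810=-23.60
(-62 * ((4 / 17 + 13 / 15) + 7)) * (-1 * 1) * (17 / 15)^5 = 10698371932 / 11390625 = 939.23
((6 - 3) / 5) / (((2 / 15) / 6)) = 27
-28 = -28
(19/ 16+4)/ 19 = 83/ 304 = 0.27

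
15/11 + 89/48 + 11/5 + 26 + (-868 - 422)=-1258.58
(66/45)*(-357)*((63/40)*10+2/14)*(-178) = 1481227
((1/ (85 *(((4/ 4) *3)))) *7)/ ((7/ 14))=14/ 255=0.05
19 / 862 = 0.02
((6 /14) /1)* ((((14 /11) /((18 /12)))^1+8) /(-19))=-292 /1463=-0.20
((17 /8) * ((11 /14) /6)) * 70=935 /48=19.48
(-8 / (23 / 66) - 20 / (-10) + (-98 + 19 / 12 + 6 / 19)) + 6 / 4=-605983 / 5244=-115.56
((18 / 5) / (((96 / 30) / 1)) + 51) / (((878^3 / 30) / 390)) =1219725 / 1353672304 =0.00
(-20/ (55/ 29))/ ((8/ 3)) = -87/ 22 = -3.95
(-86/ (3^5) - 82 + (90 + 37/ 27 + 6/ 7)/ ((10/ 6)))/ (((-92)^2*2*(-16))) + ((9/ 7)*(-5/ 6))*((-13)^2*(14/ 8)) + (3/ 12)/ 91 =-9489151445141/ 29946309120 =-316.87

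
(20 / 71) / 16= 5 / 284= 0.02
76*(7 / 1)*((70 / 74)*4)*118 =8788640 / 37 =237530.81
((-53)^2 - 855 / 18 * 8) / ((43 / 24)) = 58296 / 43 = 1355.72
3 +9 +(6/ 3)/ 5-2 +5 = 77/ 5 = 15.40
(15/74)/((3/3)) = 15/74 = 0.20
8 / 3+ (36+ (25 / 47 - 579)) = -76112 / 141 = -539.80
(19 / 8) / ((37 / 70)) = 665 / 148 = 4.49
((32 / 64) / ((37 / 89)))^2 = 7921 / 5476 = 1.45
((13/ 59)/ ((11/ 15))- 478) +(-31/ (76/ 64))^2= 203.79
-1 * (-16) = 16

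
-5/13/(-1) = 5/13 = 0.38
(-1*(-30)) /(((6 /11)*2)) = 55 /2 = 27.50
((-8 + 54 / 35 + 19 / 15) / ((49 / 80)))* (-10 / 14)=43600 / 7203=6.05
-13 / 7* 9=-117 / 7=-16.71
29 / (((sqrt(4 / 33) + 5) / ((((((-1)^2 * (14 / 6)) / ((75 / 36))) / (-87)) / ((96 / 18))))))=-231 / 16420 + 7 * sqrt(33) / 41050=-0.01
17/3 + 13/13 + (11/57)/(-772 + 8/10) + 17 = 5201689/219792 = 23.67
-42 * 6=-252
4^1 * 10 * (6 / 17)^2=1440 / 289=4.98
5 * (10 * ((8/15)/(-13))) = -80/39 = -2.05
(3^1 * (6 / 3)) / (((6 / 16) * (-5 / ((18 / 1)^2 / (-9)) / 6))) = 3456 / 5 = 691.20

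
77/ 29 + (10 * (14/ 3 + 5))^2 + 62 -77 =2435678/ 261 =9332.10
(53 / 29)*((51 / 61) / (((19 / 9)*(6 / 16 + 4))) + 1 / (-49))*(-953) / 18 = -1005583681 / 148224510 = -6.78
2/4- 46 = -91/2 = -45.50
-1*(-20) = 20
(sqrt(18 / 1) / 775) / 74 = 3 *sqrt(2) / 57350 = 0.00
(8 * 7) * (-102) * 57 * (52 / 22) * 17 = -143908128 / 11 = -13082557.09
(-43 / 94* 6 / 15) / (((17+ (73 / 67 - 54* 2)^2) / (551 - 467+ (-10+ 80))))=-14863079 / 6037723635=-0.00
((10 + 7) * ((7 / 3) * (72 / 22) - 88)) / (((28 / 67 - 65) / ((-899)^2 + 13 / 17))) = 813758960040 / 47597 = 17096854.00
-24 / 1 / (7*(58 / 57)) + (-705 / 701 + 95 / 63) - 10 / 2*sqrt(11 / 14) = -5*sqrt(154) / 14 - 3672136 / 1280727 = -7.30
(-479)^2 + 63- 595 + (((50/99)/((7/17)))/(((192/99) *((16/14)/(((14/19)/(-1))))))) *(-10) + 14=835125979/3648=228927.08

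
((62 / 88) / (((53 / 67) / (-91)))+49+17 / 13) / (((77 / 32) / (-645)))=4808929080 / 583583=8240.35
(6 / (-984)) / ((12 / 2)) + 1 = 983 / 984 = 1.00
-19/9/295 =-19/2655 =-0.01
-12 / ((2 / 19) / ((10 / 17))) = -1140 / 17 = -67.06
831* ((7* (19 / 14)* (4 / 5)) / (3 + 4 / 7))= 221046 / 125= 1768.37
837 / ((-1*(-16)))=837 / 16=52.31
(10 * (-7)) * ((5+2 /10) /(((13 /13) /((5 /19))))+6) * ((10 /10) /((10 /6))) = -309.47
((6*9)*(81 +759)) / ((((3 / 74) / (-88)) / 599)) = -58978402560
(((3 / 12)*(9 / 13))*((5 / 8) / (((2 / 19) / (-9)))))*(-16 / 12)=2565 / 208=12.33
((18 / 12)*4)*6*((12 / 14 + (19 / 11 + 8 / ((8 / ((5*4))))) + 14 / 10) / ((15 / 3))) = 332424 / 1925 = 172.69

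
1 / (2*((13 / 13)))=1 / 2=0.50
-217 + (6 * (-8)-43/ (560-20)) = -143143/ 540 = -265.08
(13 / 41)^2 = 169 / 1681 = 0.10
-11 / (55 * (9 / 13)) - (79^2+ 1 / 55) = -3089447 / 495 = -6241.31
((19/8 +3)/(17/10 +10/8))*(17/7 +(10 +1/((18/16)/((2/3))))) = 529115/22302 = 23.73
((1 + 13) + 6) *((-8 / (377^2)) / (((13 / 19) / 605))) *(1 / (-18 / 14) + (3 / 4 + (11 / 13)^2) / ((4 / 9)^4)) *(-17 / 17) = 3293671948325 / 89930134944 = 36.62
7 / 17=0.41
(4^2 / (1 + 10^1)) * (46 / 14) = 368 / 77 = 4.78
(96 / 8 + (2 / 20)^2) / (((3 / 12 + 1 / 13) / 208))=3247504 / 425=7641.19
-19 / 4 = -4.75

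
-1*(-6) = 6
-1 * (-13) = 13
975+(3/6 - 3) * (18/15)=972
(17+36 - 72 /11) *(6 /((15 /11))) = 204.40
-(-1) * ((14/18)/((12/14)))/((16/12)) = 49/72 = 0.68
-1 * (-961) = 961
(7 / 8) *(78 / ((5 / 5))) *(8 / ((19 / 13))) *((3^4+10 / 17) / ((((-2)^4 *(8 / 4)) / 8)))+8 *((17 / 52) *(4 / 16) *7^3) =1733564 / 221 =7844.18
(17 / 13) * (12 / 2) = 102 / 13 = 7.85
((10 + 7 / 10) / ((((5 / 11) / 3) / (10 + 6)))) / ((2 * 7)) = 14124 / 175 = 80.71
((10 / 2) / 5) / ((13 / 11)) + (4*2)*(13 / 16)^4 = 461405 / 106496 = 4.33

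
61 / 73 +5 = 426 / 73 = 5.84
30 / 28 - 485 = -6775 / 14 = -483.93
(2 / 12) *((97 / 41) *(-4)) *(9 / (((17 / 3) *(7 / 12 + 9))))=-20952 / 80155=-0.26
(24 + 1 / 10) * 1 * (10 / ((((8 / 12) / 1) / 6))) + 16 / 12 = 6511 / 3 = 2170.33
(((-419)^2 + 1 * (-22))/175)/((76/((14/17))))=175539/16150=10.87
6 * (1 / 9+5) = 92 / 3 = 30.67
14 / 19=0.74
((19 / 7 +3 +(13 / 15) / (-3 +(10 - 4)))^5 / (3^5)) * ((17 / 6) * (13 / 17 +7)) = 705.86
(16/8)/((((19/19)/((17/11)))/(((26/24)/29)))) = 221/1914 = 0.12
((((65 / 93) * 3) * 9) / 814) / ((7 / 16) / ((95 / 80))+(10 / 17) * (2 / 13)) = 2456415 / 48625918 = 0.05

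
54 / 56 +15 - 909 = -893.04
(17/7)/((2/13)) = 221/14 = 15.79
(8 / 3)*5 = 40 / 3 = 13.33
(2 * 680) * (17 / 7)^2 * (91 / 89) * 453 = 2314612560 / 623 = 3715268.96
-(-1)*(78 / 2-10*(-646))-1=6498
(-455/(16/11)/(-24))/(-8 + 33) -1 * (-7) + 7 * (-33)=-429079/1920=-223.48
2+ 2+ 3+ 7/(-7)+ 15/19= 129/19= 6.79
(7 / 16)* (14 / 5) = 49 / 40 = 1.22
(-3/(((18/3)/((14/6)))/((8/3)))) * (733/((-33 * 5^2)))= 2.76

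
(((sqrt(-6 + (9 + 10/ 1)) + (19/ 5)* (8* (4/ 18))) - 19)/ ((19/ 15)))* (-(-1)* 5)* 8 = -1160/ 3 + 600* sqrt(13)/ 19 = -272.81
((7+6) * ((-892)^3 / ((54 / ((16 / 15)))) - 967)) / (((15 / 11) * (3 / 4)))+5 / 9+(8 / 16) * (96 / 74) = -178214482.48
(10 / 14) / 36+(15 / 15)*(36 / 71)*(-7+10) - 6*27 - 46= -3693965 / 17892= -206.46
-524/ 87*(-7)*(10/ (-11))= -36680/ 957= -38.33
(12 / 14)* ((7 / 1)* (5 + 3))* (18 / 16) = 54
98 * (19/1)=1862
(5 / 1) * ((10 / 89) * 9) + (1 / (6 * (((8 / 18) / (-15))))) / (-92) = 335205 / 65504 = 5.12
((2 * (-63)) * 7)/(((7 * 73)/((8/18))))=-56/73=-0.77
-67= -67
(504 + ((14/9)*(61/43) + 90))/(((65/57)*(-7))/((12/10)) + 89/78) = -56990804/526793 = -108.18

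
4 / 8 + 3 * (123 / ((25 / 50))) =1477 / 2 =738.50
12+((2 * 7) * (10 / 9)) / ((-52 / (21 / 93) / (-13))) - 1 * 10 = 803 / 279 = 2.88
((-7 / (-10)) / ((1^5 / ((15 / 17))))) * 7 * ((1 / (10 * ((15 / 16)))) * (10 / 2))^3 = 12544 / 19125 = 0.66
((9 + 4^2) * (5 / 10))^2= 625 / 4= 156.25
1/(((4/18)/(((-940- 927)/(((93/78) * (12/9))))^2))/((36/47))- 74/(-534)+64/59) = 2254991385437739/2758582267575007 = 0.82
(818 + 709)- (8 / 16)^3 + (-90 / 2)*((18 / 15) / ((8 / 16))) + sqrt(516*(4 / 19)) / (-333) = 1418.84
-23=-23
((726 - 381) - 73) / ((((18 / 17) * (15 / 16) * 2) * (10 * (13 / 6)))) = 18496 / 2925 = 6.32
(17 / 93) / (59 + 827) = 17 / 82398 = 0.00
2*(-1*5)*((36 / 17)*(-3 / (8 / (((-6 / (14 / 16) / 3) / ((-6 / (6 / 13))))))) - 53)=822070 / 1547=531.40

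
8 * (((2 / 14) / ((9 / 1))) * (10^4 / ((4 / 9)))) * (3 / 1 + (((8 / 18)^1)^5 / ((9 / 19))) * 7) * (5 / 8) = 21631437500 / 3720087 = 5814.77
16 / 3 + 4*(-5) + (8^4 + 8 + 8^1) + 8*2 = 12340 / 3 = 4113.33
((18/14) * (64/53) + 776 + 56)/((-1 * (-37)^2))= -309248/507899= -0.61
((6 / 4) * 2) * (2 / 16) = 3 / 8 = 0.38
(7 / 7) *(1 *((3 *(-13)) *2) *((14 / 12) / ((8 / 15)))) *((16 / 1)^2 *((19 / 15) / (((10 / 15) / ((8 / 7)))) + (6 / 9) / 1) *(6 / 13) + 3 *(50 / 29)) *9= -60654879 / 116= -522886.89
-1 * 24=-24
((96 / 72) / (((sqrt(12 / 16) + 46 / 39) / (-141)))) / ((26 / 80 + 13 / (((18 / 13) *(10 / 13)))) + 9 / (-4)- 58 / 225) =-51667200 / 1497403 + 21902400 *sqrt(3) / 1497403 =-9.17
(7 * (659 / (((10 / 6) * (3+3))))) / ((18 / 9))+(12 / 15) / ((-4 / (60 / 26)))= 59849 / 260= 230.19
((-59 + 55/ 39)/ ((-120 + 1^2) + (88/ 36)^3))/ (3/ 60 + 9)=10915560/ 179070359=0.06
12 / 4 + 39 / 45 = 58 / 15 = 3.87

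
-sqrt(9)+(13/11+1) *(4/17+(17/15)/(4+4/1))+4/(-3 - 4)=-17992/6545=-2.75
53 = 53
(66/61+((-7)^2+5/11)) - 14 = 24516/671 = 36.54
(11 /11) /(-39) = -1 /39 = -0.03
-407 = -407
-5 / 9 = -0.56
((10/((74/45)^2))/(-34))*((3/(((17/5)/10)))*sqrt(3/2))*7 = -5315625*sqrt(6)/1582564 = -8.23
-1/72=-0.01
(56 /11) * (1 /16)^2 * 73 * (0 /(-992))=0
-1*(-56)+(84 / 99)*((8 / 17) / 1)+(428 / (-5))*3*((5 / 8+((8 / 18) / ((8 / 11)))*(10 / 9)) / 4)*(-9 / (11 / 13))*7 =28227521 / 4488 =6289.55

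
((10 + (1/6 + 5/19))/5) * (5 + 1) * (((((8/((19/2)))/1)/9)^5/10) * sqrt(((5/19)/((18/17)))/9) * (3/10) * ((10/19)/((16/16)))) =311689216 * sqrt(3230)/75214681050600675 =0.00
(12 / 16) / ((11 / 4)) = 3 / 11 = 0.27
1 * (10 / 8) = 5 / 4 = 1.25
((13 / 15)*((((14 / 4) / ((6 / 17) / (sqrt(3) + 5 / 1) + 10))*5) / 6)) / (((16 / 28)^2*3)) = 75803*sqrt(3) / 186058368 + 142888655 / 558175104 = 0.26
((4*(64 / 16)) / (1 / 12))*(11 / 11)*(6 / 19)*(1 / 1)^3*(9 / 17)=10368 / 323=32.10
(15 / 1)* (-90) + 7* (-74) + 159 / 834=-519251 / 278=-1867.81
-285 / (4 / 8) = -570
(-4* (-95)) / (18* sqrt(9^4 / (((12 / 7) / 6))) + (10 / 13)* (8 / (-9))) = 1778400 / 50924267743 + 1896063390* sqrt(14) / 50924267743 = 0.14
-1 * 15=-15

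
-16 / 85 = -0.19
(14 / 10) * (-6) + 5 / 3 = -101 / 15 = -6.73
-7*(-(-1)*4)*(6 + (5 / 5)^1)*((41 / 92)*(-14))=28126 / 23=1222.87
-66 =-66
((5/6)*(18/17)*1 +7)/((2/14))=938/17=55.18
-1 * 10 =-10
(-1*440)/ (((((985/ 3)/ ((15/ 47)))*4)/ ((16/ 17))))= -15840/ 157403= -0.10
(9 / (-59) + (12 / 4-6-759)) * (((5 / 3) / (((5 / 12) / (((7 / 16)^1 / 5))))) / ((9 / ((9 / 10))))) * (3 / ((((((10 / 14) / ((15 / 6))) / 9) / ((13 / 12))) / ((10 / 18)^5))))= -144.52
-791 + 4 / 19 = -15025 / 19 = -790.79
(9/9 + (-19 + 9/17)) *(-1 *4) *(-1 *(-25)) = 29700/17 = 1747.06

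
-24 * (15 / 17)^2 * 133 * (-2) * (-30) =-43092000 / 289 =-149107.27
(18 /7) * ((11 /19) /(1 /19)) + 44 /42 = 88 /3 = 29.33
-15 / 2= -7.50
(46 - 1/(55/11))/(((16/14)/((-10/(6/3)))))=-1603/8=-200.38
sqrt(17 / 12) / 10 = sqrt(51) / 60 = 0.12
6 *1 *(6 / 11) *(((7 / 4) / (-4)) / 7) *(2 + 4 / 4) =-27 / 44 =-0.61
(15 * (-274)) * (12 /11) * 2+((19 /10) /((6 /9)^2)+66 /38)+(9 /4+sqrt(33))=-74897331 /8360+sqrt(33)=-8953.27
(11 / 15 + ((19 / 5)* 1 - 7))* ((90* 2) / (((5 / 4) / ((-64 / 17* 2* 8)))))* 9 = 16367616 / 85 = 192560.19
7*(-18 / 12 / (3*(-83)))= 7 / 166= 0.04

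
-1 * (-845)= 845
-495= -495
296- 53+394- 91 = 546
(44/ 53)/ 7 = 44/ 371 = 0.12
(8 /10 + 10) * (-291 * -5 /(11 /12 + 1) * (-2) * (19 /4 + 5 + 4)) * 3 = -15556860 /23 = -676385.22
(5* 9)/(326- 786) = -9/92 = -0.10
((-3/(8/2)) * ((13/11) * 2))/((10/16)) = -156/55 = -2.84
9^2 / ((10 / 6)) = 48.60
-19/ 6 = -3.17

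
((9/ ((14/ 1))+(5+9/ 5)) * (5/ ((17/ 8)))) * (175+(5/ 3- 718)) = -483488/ 51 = -9480.16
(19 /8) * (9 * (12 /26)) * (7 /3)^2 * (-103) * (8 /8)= -5532.29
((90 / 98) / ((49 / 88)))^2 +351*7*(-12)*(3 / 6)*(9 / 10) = -382352725539 / 28824005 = -13265.08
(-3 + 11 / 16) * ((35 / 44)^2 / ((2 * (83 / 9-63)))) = 407925 / 29984768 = 0.01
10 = 10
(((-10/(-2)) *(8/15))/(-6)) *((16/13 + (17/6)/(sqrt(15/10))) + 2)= -56/39 -34 *sqrt(6)/81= -2.46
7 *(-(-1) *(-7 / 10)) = -49 / 10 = -4.90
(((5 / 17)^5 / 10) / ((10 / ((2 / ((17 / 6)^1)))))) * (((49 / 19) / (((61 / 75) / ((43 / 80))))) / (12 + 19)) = 11851875 / 13875819465616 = 0.00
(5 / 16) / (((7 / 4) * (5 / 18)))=9 / 14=0.64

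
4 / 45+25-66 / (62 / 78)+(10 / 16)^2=-5138309 / 89280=-57.55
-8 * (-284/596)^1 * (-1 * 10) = -5680/149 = -38.12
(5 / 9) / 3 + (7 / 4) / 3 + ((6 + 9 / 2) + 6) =1865 / 108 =17.27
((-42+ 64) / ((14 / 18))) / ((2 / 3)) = 297 / 7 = 42.43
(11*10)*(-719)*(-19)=1502710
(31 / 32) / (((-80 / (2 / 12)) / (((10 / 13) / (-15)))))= 31 / 299520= 0.00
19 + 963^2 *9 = 8346340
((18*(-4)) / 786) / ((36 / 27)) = -9 / 131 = -0.07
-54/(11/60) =-294.55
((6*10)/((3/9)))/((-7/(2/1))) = -360/7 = -51.43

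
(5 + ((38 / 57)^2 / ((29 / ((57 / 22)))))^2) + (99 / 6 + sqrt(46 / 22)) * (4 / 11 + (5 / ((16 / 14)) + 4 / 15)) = 6607 * sqrt(253) / 14520 + 6417469463 / 73267920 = 94.83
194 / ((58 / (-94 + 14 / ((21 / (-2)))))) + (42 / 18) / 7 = -27713 / 87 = -318.54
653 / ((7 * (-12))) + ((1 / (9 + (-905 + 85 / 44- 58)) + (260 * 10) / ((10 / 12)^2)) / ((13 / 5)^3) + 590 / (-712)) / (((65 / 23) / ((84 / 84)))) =301025390196257 / 4472325805038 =67.31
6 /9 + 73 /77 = 373 /231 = 1.61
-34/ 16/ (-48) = 17/ 384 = 0.04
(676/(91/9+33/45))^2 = 3885.79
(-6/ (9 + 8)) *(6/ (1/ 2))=-72/ 17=-4.24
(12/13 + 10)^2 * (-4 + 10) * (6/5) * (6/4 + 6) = 6442.93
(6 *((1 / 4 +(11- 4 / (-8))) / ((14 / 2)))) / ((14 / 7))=141 / 28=5.04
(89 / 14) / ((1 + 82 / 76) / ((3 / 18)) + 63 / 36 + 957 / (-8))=-6764 / 112147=-0.06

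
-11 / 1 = -11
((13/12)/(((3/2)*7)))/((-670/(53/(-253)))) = 689/21358260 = 0.00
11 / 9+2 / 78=146 / 117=1.25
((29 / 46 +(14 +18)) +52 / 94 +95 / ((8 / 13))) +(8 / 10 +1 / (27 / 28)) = 221115649 / 1167480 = 189.40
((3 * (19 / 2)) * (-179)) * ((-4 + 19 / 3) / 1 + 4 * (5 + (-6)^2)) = -1697099 / 2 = -848549.50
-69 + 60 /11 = -699 /11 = -63.55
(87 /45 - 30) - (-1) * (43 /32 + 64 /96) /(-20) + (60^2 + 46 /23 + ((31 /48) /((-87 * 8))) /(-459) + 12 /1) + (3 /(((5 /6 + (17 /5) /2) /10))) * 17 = 2758475422909 /728377920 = 3787.15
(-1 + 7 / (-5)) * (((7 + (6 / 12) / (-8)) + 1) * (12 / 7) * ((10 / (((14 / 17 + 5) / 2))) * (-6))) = 51816 / 77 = 672.94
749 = 749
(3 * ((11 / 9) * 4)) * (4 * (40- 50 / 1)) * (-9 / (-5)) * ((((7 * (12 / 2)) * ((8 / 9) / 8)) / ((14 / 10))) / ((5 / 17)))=-11968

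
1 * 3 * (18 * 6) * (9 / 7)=2916 / 7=416.57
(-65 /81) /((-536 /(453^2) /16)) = 2964130 /603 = 4915.64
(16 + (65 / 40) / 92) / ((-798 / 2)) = -11789 / 293664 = -0.04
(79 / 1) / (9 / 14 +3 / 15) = 5530 / 59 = 93.73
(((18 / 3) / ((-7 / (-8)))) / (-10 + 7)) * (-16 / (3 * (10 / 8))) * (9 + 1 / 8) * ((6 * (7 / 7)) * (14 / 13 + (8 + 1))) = 2448128 / 455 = 5380.50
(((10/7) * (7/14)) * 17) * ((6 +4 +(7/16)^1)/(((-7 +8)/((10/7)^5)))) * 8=709750000/117649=6032.78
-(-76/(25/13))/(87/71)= 70148/2175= 32.25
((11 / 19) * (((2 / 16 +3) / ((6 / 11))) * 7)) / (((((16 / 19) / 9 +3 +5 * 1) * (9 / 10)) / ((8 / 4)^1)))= 105875 / 16608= 6.37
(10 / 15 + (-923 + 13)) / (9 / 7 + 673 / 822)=-5232304 / 12109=-432.10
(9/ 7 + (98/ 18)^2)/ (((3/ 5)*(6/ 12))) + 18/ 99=1932362/ 18711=103.27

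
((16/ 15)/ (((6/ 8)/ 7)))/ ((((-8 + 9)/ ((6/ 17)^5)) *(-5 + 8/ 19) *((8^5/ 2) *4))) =-1197/ 6588136480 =-0.00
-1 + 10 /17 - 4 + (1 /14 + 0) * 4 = -491 /119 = -4.13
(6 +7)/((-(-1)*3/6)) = 26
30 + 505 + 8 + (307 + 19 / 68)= 57819 / 68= 850.28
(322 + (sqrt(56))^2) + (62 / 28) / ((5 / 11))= 26801 / 70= 382.87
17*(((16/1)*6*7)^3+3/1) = 5158895667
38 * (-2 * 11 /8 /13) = -209 /26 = -8.04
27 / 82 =0.33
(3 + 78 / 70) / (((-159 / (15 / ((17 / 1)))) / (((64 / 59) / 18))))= -512 / 372113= -0.00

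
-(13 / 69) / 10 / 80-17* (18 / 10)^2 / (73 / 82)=-249315061 / 4029600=-61.87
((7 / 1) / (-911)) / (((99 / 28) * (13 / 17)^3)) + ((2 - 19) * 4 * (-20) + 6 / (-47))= 12664209163406 / 9312825951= 1359.87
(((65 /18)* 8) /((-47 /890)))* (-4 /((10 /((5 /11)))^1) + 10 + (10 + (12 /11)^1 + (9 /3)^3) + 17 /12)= -376661350 /13959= -26983.40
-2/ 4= -1/ 2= -0.50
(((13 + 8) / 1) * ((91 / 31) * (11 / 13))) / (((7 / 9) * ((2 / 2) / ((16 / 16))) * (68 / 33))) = 68607 / 2108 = 32.55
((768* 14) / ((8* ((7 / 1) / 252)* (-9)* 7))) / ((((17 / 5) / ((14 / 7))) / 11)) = -84480 / 17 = -4969.41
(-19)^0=1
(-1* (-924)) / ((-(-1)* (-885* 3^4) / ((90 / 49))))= -88 / 3717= -0.02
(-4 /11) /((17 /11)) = -4 /17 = -0.24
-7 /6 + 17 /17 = -1 /6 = -0.17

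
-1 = -1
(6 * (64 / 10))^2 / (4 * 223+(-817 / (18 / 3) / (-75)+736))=663552 / 733417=0.90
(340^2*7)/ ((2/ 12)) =4855200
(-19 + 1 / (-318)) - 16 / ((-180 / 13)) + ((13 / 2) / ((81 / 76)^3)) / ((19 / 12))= -1357299719 / 93887910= -14.46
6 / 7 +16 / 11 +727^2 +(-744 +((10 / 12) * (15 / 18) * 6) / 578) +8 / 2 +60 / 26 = 1832218685309 / 3471468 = 527793.63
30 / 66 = 5 / 11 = 0.45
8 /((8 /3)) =3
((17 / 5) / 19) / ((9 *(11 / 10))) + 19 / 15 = 12083 / 9405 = 1.28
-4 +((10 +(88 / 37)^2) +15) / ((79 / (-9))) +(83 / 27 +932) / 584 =-10046716303 / 1705324968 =-5.89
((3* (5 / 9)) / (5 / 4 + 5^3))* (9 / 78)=2 / 1313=0.00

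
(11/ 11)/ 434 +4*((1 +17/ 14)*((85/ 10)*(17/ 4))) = 277731/ 868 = 319.97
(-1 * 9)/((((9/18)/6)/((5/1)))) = -540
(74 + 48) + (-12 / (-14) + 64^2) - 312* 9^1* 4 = -49092 / 7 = -7013.14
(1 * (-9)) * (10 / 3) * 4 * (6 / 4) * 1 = -180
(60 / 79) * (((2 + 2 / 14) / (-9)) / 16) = -25 / 2212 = -0.01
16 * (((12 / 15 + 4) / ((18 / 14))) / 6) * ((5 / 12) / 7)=16 / 27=0.59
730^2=532900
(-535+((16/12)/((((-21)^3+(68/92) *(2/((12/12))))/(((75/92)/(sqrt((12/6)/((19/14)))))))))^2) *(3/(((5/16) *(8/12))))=-2445947310614058/317490564727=-7704.00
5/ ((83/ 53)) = 3.19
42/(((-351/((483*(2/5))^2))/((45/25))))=-8039.50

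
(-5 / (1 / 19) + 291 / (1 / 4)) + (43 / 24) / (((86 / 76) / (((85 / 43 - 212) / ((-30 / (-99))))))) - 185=-366999 / 1720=-213.37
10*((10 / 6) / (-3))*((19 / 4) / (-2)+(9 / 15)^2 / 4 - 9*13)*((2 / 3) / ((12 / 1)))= 23857 / 648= 36.82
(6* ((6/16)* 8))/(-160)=-9/80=-0.11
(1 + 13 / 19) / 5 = 32 / 95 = 0.34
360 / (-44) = -90 / 11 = -8.18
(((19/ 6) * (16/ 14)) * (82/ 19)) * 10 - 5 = 3175/ 21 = 151.19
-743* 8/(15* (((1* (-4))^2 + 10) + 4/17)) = -50524/3345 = -15.10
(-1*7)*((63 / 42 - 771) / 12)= 3591 / 8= 448.88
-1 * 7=-7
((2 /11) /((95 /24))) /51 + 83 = 83.00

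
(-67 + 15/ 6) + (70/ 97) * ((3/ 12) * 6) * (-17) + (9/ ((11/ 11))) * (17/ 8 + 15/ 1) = 55269/ 776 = 71.22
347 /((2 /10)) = 1735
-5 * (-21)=105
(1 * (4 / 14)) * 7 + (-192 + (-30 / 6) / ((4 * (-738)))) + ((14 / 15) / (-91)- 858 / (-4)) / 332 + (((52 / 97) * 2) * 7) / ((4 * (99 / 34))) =-133613701196 / 708045195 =-188.71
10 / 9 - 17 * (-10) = 1540 / 9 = 171.11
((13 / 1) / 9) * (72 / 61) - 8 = -384 / 61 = -6.30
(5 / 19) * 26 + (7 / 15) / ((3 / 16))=7978 / 855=9.33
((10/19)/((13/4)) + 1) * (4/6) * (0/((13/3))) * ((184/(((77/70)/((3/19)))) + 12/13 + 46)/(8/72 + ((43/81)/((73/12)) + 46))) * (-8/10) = 0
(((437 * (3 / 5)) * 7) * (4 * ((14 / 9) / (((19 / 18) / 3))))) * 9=1460592 / 5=292118.40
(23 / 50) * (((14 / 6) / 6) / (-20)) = -161 / 18000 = -0.01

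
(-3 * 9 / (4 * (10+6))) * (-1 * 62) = 837 / 32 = 26.16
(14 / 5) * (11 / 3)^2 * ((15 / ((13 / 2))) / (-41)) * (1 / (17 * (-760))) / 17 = 847 / 87801090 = 0.00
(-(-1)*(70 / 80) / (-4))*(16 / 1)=-7 / 2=-3.50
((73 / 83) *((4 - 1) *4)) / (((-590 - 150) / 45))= -1971 / 3071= -0.64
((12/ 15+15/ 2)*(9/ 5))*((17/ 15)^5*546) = 10724179921/ 703125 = 15252.17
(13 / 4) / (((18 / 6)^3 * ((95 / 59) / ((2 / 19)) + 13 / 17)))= 13039 / 1739826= 0.01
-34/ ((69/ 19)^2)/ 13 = -0.20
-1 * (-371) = 371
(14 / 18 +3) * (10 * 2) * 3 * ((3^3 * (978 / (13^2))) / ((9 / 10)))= 6650400 / 169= 39351.48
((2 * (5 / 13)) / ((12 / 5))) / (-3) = -25 / 234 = -0.11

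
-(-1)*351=351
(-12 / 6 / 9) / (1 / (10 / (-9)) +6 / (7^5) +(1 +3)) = -336140 / 4689693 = -0.07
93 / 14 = 6.64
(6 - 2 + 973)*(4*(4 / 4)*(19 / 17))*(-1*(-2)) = 148504 / 17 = 8735.53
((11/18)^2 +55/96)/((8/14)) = 1.66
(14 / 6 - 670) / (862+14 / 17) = -34051 / 44004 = -0.77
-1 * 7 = -7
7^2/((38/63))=3087/38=81.24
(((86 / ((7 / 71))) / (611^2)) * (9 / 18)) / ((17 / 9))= 0.00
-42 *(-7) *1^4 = 294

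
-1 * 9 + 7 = -2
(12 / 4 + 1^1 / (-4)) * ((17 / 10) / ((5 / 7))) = 1309 / 200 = 6.54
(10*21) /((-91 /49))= -113.08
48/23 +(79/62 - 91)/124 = 241075/176824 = 1.36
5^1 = 5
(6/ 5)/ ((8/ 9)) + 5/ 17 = 559/ 340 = 1.64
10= 10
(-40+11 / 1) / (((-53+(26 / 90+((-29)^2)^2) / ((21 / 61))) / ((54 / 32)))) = -739935 / 31062992848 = -0.00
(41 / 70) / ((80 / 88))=451 / 700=0.64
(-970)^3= -912673000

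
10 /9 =1.11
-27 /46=-0.59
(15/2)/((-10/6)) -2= -13/2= -6.50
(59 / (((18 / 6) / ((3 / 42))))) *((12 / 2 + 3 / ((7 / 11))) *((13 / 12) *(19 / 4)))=364325 / 4704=77.45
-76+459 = 383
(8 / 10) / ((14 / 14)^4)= 4 / 5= 0.80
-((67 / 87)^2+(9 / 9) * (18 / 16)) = -104033 / 60552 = -1.72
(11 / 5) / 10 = 11 / 50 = 0.22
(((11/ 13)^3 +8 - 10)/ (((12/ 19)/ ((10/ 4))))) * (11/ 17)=-1066945/ 298792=-3.57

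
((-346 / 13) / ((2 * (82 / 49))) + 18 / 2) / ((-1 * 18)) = -1117 / 19188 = -0.06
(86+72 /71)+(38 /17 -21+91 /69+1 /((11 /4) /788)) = 356.11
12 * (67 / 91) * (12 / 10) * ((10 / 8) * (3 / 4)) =1809 / 182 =9.94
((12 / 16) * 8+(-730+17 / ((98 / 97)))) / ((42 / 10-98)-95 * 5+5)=346515 / 276262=1.25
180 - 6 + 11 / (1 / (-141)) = -1377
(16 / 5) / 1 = 16 / 5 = 3.20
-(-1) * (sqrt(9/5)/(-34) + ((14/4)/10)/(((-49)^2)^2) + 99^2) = 161430898861/16470860 - 3 * sqrt(5)/170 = 9800.96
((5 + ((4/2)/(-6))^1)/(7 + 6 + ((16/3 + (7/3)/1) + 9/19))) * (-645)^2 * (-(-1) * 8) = 177060240/241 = 734689.79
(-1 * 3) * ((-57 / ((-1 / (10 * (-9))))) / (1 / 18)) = 277020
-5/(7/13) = -65/7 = -9.29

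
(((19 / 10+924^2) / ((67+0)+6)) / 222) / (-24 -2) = -8537779 / 4213560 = -2.03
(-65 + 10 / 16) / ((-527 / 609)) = 313635 / 4216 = 74.39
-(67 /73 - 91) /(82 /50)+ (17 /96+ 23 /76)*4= 77585275 /1364808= 56.85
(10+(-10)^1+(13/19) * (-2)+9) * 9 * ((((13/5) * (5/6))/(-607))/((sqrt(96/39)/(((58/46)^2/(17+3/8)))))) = -4755855 * sqrt(26)/1696066046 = -0.01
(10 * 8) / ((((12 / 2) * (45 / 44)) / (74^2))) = 1927552 / 27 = 71390.81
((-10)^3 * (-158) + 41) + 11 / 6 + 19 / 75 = 23706463 / 150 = 158043.09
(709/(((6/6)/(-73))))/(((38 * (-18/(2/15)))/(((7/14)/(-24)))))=-51757/246240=-0.21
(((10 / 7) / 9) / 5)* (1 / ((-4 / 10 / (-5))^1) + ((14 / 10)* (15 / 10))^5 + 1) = 603789 / 350000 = 1.73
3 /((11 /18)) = 54 /11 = 4.91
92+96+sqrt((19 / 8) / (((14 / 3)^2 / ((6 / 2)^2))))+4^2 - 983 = -779+9*sqrt(38) / 56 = -778.01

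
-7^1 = -7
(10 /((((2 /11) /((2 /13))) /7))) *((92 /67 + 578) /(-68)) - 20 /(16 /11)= -2361865 /4556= -518.41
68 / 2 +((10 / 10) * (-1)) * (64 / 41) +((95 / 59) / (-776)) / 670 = 8159623701 / 251537296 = 32.44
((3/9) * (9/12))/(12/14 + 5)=7/164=0.04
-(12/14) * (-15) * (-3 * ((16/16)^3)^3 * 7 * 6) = -1620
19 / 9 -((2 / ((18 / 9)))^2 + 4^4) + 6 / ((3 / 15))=-224.89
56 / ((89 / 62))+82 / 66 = 118225 / 2937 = 40.25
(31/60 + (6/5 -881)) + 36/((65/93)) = -129133/156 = -827.78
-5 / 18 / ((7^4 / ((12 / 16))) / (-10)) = 25 / 28812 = 0.00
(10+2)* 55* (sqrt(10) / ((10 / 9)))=594* sqrt(10)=1878.39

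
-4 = -4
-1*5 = -5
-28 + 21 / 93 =-861 / 31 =-27.77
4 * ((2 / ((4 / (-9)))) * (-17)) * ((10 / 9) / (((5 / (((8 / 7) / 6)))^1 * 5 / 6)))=544 / 35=15.54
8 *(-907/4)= -1814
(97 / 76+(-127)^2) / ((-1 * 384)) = -1225901 / 29184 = -42.01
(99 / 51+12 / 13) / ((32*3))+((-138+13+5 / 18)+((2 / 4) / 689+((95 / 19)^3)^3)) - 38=6588013685063 / 3373344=1952962.31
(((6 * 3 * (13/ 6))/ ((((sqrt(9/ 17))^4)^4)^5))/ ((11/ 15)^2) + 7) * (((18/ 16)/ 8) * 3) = 2684171250604150634321862097707192080246584986391793/ 785069667342040349903805473140076993568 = 3419023001731.52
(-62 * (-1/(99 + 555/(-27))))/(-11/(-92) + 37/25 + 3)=641700/3734387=0.17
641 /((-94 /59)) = -37819 /94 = -402.33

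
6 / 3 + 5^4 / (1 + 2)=210.33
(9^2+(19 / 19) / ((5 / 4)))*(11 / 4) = 224.95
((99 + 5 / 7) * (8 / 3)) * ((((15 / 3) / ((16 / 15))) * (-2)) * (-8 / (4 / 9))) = 314100 / 7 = 44871.43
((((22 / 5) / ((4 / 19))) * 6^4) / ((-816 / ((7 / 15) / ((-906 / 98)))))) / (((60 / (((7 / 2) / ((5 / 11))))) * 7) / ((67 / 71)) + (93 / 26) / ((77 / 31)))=4807832029 / 169985905725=0.03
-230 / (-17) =230 / 17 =13.53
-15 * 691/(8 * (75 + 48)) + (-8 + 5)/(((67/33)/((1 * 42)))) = -1595309/21976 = -72.59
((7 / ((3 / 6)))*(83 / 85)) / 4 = 581 / 170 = 3.42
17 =17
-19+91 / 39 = -50 / 3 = -16.67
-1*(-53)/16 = 53/16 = 3.31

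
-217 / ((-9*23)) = 1.05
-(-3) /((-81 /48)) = -16 /9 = -1.78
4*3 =12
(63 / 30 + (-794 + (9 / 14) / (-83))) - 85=-2547417 / 2905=-876.91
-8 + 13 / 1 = 5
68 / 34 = 2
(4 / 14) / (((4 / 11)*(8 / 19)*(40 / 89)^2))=1655489 / 179200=9.24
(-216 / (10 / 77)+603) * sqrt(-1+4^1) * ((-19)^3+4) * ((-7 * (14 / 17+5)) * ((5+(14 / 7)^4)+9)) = -151094880090 * sqrt(3) / 17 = -15394353475.26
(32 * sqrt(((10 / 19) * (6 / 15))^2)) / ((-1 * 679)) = -128 / 12901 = -0.01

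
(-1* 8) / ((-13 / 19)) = 152 / 13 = 11.69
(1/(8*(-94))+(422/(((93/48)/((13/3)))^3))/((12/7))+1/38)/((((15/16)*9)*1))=94954573229803/290907774405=326.41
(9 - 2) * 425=2975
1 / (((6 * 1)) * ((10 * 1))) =1 / 60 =0.02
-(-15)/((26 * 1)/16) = 120/13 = 9.23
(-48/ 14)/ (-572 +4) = 3/ 497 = 0.01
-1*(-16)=16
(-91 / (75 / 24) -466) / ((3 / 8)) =-33008 / 25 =-1320.32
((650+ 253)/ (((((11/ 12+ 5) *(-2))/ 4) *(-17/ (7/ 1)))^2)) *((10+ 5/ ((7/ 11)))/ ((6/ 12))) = 910224000/ 1456849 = 624.79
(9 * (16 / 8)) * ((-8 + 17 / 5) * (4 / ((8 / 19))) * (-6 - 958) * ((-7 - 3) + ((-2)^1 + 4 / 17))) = -151656480 / 17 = -8920969.41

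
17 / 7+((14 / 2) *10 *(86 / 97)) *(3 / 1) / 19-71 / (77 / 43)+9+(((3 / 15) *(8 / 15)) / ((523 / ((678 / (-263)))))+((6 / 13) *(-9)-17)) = -251065926931844 / 6343907745175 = -39.58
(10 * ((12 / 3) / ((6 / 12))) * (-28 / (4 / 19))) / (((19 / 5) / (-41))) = 114800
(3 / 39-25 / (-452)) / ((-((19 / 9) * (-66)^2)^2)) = -777 / 496912260416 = -0.00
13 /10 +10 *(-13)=-1287 /10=-128.70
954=954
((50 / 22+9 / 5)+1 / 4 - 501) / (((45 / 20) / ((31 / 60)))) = -125457 / 1100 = -114.05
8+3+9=20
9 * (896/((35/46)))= 52992/5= 10598.40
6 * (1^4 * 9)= 54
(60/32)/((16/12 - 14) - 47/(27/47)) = -405/20408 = -0.02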